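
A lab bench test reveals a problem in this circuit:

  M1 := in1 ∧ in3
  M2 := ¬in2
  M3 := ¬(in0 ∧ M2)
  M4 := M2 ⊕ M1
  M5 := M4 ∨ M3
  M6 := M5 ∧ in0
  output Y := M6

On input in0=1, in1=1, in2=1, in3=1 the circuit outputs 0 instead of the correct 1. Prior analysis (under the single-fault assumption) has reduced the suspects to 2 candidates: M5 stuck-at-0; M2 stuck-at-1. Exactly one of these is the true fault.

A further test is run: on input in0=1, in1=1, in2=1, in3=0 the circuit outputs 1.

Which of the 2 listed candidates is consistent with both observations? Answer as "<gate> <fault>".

Evaluate each candidate on input in0=1, in1=1, in2=1, in3=0:
  M5 stuck-at-0: M1=0, M2=0, M3=1, M4=0, M5=0 [stuck-at-0], M6=0 → 0 — eliminated
  M2 stuck-at-1: M1=0, M2=1 [stuck-at-1], M3=0, M4=1, M5=1, M6=1 → 1 — matches
Only M2 stuck-at-1 reproduces the observed 1.

M2 stuck-at-1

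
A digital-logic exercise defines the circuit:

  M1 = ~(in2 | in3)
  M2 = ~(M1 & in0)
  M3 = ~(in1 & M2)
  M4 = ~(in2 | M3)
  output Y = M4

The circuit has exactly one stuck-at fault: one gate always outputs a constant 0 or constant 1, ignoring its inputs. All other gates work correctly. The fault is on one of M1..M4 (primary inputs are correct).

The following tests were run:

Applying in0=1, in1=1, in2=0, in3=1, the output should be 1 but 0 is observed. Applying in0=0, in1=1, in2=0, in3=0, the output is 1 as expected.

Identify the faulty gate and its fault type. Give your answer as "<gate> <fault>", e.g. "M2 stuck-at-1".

M1 stuck-at-1

Fault-free values for test 1 (in0=1, in1=1, in2=0, in3=1): M1=0, M2=1, M3=0, M4=1, giving Y=1. Observed 0.
Test 1: faults giving observed 0 are {M1 stuck-at-1, M2 stuck-at-0, M3 stuck-at-1, M4 stuck-at-0}.
Test 2 (in0=0, in1=1, in2=0, in3=0): fault-free M1=1, M2=1, M3=0, M4=1 → 1; observed 1. Eliminates M2 stuck-at-0, M3 stuck-at-1, M4 stuck-at-0.
Only M1 stuck-at-1 is consistent with every test.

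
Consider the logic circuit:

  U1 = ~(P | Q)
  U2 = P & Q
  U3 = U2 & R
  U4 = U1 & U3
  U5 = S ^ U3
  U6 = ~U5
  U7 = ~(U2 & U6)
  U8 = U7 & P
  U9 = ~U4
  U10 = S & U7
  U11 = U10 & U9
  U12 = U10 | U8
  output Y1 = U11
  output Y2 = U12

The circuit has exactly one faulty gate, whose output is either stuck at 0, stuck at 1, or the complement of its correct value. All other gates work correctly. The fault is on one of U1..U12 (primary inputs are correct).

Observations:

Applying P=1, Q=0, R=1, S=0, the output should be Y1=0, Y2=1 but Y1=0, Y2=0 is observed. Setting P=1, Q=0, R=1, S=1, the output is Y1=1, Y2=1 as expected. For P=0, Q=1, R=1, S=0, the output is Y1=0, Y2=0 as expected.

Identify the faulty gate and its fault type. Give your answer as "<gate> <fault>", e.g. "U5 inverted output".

Fault-free values for test 1 (P=1, Q=0, R=1, S=0): U1=0, U2=0, U3=0, U4=0, U5=0, U6=1, U7=1, U8=1, U9=1, U10=0, U11=0, U12=1, giving Y1=0, Y2=1. Observed Y1=0, Y2=0.
Test 1: faults giving observed Y1=0, Y2=0 are {U7 stuck-at-0, U7 inverted output, U8 stuck-at-0, U8 inverted output, U12 stuck-at-0, U12 inverted output}.
Test 2 (P=1, Q=0, R=1, S=1): fault-free U1=0, U2=0, U3=0, U4=0, U5=1, U6=0, U7=1, U8=1, U9=1, U10=1, U11=1, U12=1 → Y1=1, Y2=1; observed Y1=1, Y2=1. Eliminates U7 stuck-at-0, U7 inverted output, U12 stuck-at-0, U12 inverted output.
Test 3 (P=0, Q=1, R=1, S=0): fault-free U1=0, U2=0, U3=0, U4=0, U5=0, U6=1, U7=1, U8=0, U9=1, U10=0, U11=0, U12=0 → Y1=0, Y2=0; observed Y1=0, Y2=0. Eliminates U8 inverted output.
Only U8 stuck-at-0 is consistent with every test.

U8 stuck-at-0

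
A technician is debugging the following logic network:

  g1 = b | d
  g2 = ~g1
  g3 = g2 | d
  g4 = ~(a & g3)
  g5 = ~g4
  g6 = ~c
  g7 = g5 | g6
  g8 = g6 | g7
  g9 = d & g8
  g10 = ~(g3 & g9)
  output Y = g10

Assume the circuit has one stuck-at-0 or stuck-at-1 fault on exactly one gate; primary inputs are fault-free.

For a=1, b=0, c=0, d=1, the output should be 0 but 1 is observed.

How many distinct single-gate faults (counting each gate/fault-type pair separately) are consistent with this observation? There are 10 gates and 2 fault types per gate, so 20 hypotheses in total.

4

Fault-free: g1=1, g2=0, g3=1, g4=0, g5=1, g6=1, g7=1, g8=1, g9=1, g10=0 → 0. Observed 1.
  g1: none of the 2 fault types match ✗
  g2: none of the 2 fault types match ✗
  g3: stuck-at-0 ✓; others ✗
  g4: none of the 2 fault types match ✗
  g5: none of the 2 fault types match ✗
  g6: none of the 2 fault types match ✗
  g7: none of the 2 fault types match ✗
  g8: stuck-at-0 ✓; others ✗
  g9: stuck-at-0 ✓; others ✗
  g10: stuck-at-1 ✓; others ✗
Consistent faults: {g3 stuck-at-0, g8 stuck-at-0, g9 stuck-at-0, g10 stuck-at-1} — 4 in all.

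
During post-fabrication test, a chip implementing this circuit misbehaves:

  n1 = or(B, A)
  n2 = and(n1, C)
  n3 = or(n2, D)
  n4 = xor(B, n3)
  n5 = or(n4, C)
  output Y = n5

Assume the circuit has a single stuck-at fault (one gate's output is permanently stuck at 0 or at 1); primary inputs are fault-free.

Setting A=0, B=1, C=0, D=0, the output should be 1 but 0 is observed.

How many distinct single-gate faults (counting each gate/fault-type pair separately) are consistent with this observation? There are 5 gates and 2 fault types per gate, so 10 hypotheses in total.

4

Fault-free: n1=1, n2=0, n3=0, n4=1, n5=1 → 1. Observed 0.
  n1 stuck-at-0: output 1 ✗
  n1 stuck-at-1: output 1 ✗
  n2 stuck-at-0: output 1 ✗
  n2 stuck-at-1: output 0 ✓
  n3 stuck-at-0: output 1 ✗
  n3 stuck-at-1: output 0 ✓
  n4 stuck-at-0: output 0 ✓
  n4 stuck-at-1: output 1 ✗
  n5 stuck-at-0: output 0 ✓
  n5 stuck-at-1: output 1 ✗
Consistent faults: {n2 stuck-at-1, n3 stuck-at-1, n4 stuck-at-0, n5 stuck-at-0} — 4 in all.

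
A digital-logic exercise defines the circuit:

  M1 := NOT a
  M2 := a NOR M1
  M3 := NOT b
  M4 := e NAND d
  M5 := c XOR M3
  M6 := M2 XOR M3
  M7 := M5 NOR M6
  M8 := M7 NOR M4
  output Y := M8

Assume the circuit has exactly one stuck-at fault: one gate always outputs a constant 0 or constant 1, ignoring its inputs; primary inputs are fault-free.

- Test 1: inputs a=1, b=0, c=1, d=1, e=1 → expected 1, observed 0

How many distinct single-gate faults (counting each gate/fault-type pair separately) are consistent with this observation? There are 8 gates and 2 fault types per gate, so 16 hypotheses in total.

Fault-free: M1=0, M2=0, M3=1, M4=0, M5=0, M6=1, M7=0, M8=1 → 1. Observed 0.
  M1: none of the 2 fault types match ✗
  M2: stuck-at-1 ✓; others ✗
  M3: none of the 2 fault types match ✗
  M4: stuck-at-1 ✓; others ✗
  M5: none of the 2 fault types match ✗
  M6: stuck-at-0 ✓; others ✗
  M7: stuck-at-1 ✓; others ✗
  M8: stuck-at-0 ✓; others ✗
Consistent faults: {M2 stuck-at-1, M4 stuck-at-1, M6 stuck-at-0, M7 stuck-at-1, M8 stuck-at-0} — 5 in all.

5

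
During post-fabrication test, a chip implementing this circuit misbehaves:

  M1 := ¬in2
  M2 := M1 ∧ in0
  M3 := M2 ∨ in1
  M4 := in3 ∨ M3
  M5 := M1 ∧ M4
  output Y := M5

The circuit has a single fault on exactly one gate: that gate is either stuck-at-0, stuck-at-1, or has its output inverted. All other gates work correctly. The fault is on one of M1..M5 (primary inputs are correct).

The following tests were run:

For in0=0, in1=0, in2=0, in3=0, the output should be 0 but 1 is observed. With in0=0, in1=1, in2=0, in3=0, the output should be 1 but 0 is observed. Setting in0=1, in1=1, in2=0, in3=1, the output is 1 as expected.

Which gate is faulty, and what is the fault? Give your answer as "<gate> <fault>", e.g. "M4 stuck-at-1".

M3 inverted output

Fault-free values for test 1 (in0=0, in1=0, in2=0, in3=0): M1=1, M2=0, M3=0, M4=0, M5=0, giving Y=0. Observed 1.
Test 1: faults giving observed 1 are {M2 stuck-at-1, M2 inverted output, M3 stuck-at-1, M3 inverted output, M4 stuck-at-1, M4 inverted output, M5 stuck-at-1, M5 inverted output}.
Test 2 (in0=0, in1=1, in2=0, in3=0): fault-free M1=1, M2=0, M3=1, M4=1, M5=1 → 1; observed 0. Eliminates M2 stuck-at-1, M2 inverted output, M3 stuck-at-1, M4 stuck-at-1, M5 stuck-at-1.
Test 3 (in0=1, in1=1, in2=0, in3=1): fault-free M1=1, M2=1, M3=1, M4=1, M5=1 → 1; observed 1. Eliminates M4 inverted output, M5 inverted output.
Only M3 inverted output is consistent with every test.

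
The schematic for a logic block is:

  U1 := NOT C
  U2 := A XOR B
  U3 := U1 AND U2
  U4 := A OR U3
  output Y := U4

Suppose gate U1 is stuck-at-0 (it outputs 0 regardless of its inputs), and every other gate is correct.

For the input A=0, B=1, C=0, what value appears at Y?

0

Propagate with U1 forced: U1=0 [stuck-at-0], U2=1, U3=0, U4=0.
So Y = 0. (Without the fault it would be 1.)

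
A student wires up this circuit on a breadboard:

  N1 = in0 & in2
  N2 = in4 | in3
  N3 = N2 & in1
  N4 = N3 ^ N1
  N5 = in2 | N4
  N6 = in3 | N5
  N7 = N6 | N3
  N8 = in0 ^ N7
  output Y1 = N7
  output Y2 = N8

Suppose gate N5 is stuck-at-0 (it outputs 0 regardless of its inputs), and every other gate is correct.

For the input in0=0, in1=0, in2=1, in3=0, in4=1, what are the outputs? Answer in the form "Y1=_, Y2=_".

Propagate with N5 forced: N1=0, N2=1, N3=0, N4=0, N5=0 [stuck-at-0], N6=0, N7=0, N8=0.
So the outputs are Y1=0, Y2=0. (Without the fault they would be Y1=1, Y2=1.)

Y1=0, Y2=0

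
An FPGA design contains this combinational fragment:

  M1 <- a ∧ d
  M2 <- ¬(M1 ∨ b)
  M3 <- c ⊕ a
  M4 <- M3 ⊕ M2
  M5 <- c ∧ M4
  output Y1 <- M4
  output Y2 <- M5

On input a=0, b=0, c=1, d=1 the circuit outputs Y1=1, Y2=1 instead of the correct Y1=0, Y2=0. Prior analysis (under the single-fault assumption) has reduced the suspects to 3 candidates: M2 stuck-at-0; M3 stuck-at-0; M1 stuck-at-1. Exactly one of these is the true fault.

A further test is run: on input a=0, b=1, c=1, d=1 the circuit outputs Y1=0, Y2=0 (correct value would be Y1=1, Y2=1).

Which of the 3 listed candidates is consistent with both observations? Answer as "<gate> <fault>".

Evaluate each candidate on input a=0, b=1, c=1, d=1:
  M2 stuck-at-0: M1=0, M2=0 [stuck-at-0], M3=1, M4=1, M5=1 → Y1=1, Y2=1 — eliminated
  M3 stuck-at-0: M1=0, M2=0, M3=0 [stuck-at-0], M4=0, M5=0 → Y1=0, Y2=0 — matches
  M1 stuck-at-1: M1=1 [stuck-at-1], M2=0, M3=1, M4=1, M5=1 → Y1=1, Y2=1 — eliminated
Only M3 stuck-at-0 reproduces the observed Y1=0, Y2=0.

M3 stuck-at-0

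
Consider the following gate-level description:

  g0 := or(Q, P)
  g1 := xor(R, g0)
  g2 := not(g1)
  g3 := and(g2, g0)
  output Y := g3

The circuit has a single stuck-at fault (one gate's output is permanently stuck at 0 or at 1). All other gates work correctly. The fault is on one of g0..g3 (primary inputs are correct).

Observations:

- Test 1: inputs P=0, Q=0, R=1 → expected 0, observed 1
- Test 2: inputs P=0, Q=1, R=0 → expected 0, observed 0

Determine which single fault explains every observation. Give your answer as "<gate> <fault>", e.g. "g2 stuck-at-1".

g0 stuck-at-1

Fault-free values for test 1 (P=0, Q=0, R=1): g0=0, g1=1, g2=0, g3=0, giving Y=0. Observed 1.
Test 1: faults giving observed 1 are {g0 stuck-at-1, g3 stuck-at-1}.
Test 2 (P=0, Q=1, R=0): fault-free g0=1, g1=1, g2=0, g3=0 → 0; observed 0. Eliminates g3 stuck-at-1.
Only g0 stuck-at-1 is consistent with every test.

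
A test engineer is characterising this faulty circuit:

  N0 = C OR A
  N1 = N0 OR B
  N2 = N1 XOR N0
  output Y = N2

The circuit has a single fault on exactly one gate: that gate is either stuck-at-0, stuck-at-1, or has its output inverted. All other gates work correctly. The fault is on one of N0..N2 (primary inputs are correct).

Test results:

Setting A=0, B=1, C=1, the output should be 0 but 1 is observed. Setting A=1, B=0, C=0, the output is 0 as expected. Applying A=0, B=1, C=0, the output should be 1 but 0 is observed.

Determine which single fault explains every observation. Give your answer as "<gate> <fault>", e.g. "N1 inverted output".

N0 inverted output

Fault-free values for test 1 (A=0, B=1, C=1): N0=1, N1=1, N2=0, giving Y=0. Observed 1.
Test 1: faults giving observed 1 are {N0 stuck-at-0, N0 inverted output, N1 stuck-at-0, N1 inverted output, N2 stuck-at-1, N2 inverted output}.
Test 2 (A=1, B=0, C=0): fault-free N0=1, N1=1, N2=0 → 0; observed 0. Eliminates N1 stuck-at-0, N1 inverted output, N2 stuck-at-1, N2 inverted output.
Test 3 (A=0, B=1, C=0): fault-free N0=0, N1=1, N2=1 → 1; observed 0. Eliminates N0 stuck-at-0.
Only N0 inverted output is consistent with every test.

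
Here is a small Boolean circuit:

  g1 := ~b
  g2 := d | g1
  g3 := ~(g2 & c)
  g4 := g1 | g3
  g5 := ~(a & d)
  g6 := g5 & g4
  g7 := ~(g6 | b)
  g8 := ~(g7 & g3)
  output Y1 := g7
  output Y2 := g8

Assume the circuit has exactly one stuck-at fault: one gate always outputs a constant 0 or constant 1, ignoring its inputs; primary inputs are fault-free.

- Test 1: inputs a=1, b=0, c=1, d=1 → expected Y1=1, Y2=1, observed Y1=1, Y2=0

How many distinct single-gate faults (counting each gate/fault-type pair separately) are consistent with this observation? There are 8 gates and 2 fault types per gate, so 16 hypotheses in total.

Fault-free: g1=1, g2=1, g3=0, g4=1, g5=0, g6=0, g7=1, g8=1 → Y1=1, Y2=1. Observed Y1=1, Y2=0.
  g1: none of the 2 fault types match ✗
  g2: stuck-at-0 ✓; others ✗
  g3: stuck-at-1 ✓; others ✗
  g4: none of the 2 fault types match ✗
  g5: none of the 2 fault types match ✗
  g6: none of the 2 fault types match ✗
  g7: none of the 2 fault types match ✗
  g8: stuck-at-0 ✓; others ✗
Consistent faults: {g2 stuck-at-0, g3 stuck-at-1, g8 stuck-at-0} — 3 in all.

3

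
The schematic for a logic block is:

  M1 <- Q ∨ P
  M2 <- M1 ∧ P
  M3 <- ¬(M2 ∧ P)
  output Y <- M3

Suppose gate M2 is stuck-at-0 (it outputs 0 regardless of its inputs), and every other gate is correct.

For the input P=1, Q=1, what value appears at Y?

Propagate with M2 forced: M1=1, M2=0 [stuck-at-0], M3=1.
So Y = 1. (Without the fault it would be 0.)

1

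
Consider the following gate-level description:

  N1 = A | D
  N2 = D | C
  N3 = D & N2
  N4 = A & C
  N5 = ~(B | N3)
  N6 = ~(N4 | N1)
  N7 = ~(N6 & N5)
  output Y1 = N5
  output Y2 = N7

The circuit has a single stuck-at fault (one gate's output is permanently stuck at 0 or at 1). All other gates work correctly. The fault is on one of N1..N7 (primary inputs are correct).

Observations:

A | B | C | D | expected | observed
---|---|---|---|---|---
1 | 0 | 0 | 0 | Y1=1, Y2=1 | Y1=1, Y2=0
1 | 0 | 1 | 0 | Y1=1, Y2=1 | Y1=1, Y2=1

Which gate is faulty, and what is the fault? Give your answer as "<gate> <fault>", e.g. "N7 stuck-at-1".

Fault-free values for test 1 (A=1, B=0, C=0, D=0): N1=1, N2=0, N3=0, N4=0, N5=1, N6=0, N7=1, giving Y1=1, Y2=1. Observed Y1=1, Y2=0.
Test 1: faults giving observed Y1=1, Y2=0 are {N1 stuck-at-0, N6 stuck-at-1, N7 stuck-at-0}.
Test 2 (A=1, B=0, C=1, D=0): fault-free N1=1, N2=1, N3=0, N4=1, N5=1, N6=0, N7=1 → Y1=1, Y2=1; observed Y1=1, Y2=1. Eliminates N6 stuck-at-1, N7 stuck-at-0.
Only N1 stuck-at-0 is consistent with every test.

N1 stuck-at-0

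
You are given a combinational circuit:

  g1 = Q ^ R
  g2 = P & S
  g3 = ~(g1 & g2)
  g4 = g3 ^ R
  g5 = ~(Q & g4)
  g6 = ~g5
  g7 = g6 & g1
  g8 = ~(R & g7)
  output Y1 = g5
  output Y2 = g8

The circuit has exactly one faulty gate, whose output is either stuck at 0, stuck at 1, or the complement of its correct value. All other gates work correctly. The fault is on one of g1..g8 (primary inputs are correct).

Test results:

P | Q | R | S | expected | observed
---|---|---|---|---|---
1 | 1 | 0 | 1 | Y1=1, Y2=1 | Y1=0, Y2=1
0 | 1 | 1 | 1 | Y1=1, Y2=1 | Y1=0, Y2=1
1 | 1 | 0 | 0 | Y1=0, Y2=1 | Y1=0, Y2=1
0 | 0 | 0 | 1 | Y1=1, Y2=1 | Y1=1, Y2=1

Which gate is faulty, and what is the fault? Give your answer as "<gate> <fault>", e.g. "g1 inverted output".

g4 stuck-at-1

Fault-free values for test 1 (P=1, Q=1, R=0, S=1): g1=1, g2=1, g3=0, g4=0, g5=1, g6=0, g7=0, g8=1, giving Y1=1, Y2=1. Observed Y1=0, Y2=1.
Test 1: faults giving observed Y1=0, Y2=1 are {g1 stuck-at-0, g1 inverted output, g2 stuck-at-0, g2 inverted output, g3 stuck-at-1, g3 inverted output, g4 stuck-at-1, g4 inverted output, g5 stuck-at-0, g5 inverted output}.
Test 2 (P=0, Q=1, R=1, S=1): fault-free g1=0, g2=0, g3=1, g4=0, g5=1, g6=0, g7=0, g8=1 → Y1=1, Y2=1; observed Y1=0, Y2=1. Eliminates g1 stuck-at-0, g1 inverted output, g2 stuck-at-0, g2 inverted output, g3 stuck-at-1.
Test 3 (P=1, Q=1, R=0, S=0): fault-free g1=1, g2=0, g3=1, g4=1, g5=0, g6=1, g7=1, g8=1 → Y1=0, Y2=1; observed Y1=0, Y2=1. Eliminates g3 inverted output, g4 inverted output, g5 inverted output.
Test 4 (P=0, Q=0, R=0, S=1): fault-free g1=0, g2=0, g3=1, g4=1, g5=1, g6=0, g7=0, g8=1 → Y1=1, Y2=1; observed Y1=1, Y2=1. Eliminates g5 stuck-at-0.
Only g4 stuck-at-1 is consistent with every test.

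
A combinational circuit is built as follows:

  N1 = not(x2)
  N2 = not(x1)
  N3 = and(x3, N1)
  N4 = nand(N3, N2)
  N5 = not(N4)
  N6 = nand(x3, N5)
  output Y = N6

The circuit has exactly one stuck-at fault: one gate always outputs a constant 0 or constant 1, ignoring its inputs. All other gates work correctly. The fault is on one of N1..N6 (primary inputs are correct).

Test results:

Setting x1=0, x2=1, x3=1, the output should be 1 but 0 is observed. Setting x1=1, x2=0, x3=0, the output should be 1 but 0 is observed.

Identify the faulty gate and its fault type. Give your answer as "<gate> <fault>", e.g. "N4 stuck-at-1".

N6 stuck-at-0

Fault-free values for test 1 (x1=0, x2=1, x3=1): N1=0, N2=1, N3=0, N4=1, N5=0, N6=1, giving Y=1. Observed 0.
Test 1: faults giving observed 0 are {N1 stuck-at-1, N3 stuck-at-1, N4 stuck-at-0, N5 stuck-at-1, N6 stuck-at-0}.
Test 2 (x1=1, x2=0, x3=0): fault-free N1=1, N2=0, N3=0, N4=1, N5=0, N6=1 → 1; observed 0. Eliminates N1 stuck-at-1, N3 stuck-at-1, N4 stuck-at-0, N5 stuck-at-1.
Only N6 stuck-at-0 is consistent with every test.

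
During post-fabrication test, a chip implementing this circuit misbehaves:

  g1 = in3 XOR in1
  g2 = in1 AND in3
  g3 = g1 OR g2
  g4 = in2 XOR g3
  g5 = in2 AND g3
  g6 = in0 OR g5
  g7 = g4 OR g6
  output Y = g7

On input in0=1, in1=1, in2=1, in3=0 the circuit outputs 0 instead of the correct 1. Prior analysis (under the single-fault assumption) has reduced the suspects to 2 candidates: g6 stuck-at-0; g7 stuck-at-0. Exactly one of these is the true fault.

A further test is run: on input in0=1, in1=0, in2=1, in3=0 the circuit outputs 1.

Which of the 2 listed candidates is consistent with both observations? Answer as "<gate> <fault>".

g6 stuck-at-0

Evaluate each candidate on input in0=1, in1=0, in2=1, in3=0:
  g6 stuck-at-0: g1=0, g2=0, g3=0, g4=1, g5=0, g6=0 [stuck-at-0], g7=1 → 1 — matches
  g7 stuck-at-0: g1=0, g2=0, g3=0, g4=1, g5=0, g6=1, g7=0 [stuck-at-0] → 0 — eliminated
Only g6 stuck-at-0 reproduces the observed 1.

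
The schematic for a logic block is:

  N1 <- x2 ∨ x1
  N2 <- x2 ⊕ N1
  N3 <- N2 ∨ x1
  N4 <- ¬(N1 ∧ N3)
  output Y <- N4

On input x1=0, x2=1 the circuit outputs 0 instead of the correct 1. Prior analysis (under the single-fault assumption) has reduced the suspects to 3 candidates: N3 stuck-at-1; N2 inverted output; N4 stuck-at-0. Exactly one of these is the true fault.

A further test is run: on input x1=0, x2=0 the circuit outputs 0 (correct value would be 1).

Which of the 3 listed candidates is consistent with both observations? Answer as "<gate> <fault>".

N4 stuck-at-0

Evaluate each candidate on input x1=0, x2=0:
  N3 stuck-at-1: N1=0, N2=0, N3=1 [stuck-at-1], N4=1 → 1 — eliminated
  N2 inverted output: N1=0, N2=1 [inverted output], N3=1, N4=1 → 1 — eliminated
  N4 stuck-at-0: N1=0, N2=0, N3=0, N4=0 [stuck-at-0] → 0 — matches
Only N4 stuck-at-0 reproduces the observed 0.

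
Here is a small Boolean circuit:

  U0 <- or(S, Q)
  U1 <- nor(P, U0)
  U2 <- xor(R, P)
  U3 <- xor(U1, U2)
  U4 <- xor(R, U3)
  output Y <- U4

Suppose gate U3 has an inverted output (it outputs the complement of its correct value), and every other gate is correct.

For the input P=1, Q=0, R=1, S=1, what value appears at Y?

0

Propagate with U3 forced: U0=1, U1=0, U2=0, U3=1 [inverted output], U4=0.
So Y = 0. (Without the fault it would be 1.)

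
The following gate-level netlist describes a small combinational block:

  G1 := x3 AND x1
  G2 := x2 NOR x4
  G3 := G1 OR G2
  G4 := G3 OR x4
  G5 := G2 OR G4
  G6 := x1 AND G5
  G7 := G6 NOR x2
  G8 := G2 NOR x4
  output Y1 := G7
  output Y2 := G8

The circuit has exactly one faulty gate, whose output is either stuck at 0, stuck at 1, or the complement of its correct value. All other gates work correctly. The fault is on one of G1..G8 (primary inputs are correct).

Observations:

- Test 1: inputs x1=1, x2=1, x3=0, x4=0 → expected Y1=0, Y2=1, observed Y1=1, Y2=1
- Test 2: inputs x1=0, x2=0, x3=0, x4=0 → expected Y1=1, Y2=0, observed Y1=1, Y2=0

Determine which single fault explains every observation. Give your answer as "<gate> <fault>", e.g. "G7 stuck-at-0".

G7 stuck-at-1

Fault-free values for test 1 (x1=1, x2=1, x3=0, x4=0): G1=0, G2=0, G3=0, G4=0, G5=0, G6=0, G7=0, G8=1, giving Y1=0, Y2=1. Observed Y1=1, Y2=1.
Test 1: faults giving observed Y1=1, Y2=1 are {G7 stuck-at-1, G7 inverted output}.
Test 2 (x1=0, x2=0, x3=0, x4=0): fault-free G1=0, G2=1, G3=1, G4=1, G5=1, G6=0, G7=1, G8=0 → Y1=1, Y2=0; observed Y1=1, Y2=0. Eliminates G7 inverted output.
Only G7 stuck-at-1 is consistent with every test.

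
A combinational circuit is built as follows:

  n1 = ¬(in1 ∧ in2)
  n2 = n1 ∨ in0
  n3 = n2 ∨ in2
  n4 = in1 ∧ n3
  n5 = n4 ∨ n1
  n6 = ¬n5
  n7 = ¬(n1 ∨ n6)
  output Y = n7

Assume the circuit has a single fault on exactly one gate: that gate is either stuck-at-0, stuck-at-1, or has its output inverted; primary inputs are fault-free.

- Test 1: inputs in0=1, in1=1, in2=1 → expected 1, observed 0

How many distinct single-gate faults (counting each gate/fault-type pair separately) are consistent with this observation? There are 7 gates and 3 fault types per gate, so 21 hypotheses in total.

12

Fault-free: n1=0, n2=1, n3=1, n4=1, n5=1, n6=0, n7=1 → 1. Observed 0.
  n1: stuck-at-1, inverted output ✓; others ✗
  n2: none of the 3 fault types match ✗
  n3: stuck-at-0, inverted output ✓; others ✗
  n4: stuck-at-0, inverted output ✓; others ✗
  n5: stuck-at-0, inverted output ✓; others ✗
  n6: stuck-at-1, inverted output ✓; others ✗
  n7: stuck-at-0, inverted output ✓; others ✗
Consistent faults: {n1 stuck-at-1, n1 inverted output, n3 stuck-at-0, n3 inverted output, n4 stuck-at-0, n4 inverted output, n5 stuck-at-0, n5 inverted output, n6 stuck-at-1, n6 inverted output, n7 stuck-at-0, n7 inverted output} — 12 in all.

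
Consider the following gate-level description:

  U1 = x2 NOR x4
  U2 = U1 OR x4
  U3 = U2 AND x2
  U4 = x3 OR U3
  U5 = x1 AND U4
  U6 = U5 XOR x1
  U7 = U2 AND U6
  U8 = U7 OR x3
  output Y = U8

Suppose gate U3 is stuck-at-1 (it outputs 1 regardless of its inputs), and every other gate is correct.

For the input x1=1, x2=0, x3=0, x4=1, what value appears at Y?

Propagate with U3 forced: U1=0, U2=1, U3=1 [stuck-at-1], U4=1, U5=1, U6=0, U7=0, U8=0.
So Y = 0. (Without the fault it would be 1.)

0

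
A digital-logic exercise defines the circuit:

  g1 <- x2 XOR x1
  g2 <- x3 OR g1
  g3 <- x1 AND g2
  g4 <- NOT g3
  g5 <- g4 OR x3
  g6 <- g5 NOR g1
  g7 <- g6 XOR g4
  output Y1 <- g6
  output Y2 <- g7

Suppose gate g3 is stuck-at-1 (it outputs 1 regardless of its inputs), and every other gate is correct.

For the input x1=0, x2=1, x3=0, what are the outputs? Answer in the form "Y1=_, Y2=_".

Propagate with g3 forced: g1=1, g2=1, g3=1 [stuck-at-1], g4=0, g5=0, g6=0, g7=0.
So the outputs are Y1=0, Y2=0. (Without the fault they would be Y1=0, Y2=1.)

Y1=0, Y2=0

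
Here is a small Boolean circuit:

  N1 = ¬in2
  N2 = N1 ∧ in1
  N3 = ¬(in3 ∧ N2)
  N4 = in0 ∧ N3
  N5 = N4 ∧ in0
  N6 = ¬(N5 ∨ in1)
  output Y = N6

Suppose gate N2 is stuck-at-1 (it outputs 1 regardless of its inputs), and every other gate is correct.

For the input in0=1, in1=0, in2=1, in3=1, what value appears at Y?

1

Propagate with N2 forced: N1=0, N2=1 [stuck-at-1], N3=0, N4=0, N5=0, N6=1.
So Y = 1. (Without the fault it would be 0.)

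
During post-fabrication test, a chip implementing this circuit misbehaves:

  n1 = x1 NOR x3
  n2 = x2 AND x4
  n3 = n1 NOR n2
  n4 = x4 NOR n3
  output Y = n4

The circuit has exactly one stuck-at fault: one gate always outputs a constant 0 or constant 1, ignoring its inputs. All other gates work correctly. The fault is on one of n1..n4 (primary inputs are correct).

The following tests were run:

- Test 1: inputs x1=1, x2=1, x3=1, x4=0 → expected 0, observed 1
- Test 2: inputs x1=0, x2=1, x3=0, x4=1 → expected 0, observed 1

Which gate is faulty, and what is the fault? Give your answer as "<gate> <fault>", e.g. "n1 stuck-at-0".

n4 stuck-at-1

Fault-free values for test 1 (x1=1, x2=1, x3=1, x4=0): n1=0, n2=0, n3=1, n4=0, giving Y=0. Observed 1.
Test 1: faults giving observed 1 are {n1 stuck-at-1, n2 stuck-at-1, n3 stuck-at-0, n4 stuck-at-1}.
Test 2 (x1=0, x2=1, x3=0, x4=1): fault-free n1=1, n2=1, n3=0, n4=0 → 0; observed 1. Eliminates n1 stuck-at-1, n2 stuck-at-1, n3 stuck-at-0.
Only n4 stuck-at-1 is consistent with every test.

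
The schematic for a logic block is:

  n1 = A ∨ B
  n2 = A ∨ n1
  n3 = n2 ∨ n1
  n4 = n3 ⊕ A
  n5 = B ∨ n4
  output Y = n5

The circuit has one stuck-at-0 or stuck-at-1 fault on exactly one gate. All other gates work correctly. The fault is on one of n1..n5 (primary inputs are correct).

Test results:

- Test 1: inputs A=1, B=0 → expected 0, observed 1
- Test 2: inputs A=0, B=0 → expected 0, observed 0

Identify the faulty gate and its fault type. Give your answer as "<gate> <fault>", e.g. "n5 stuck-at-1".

Fault-free values for test 1 (A=1, B=0): n1=1, n2=1, n3=1, n4=0, n5=0, giving Y=0. Observed 1.
Test 1: faults giving observed 1 are {n3 stuck-at-0, n4 stuck-at-1, n5 stuck-at-1}.
Test 2 (A=0, B=0): fault-free n1=0, n2=0, n3=0, n4=0, n5=0 → 0; observed 0. Eliminates n4 stuck-at-1, n5 stuck-at-1.
Only n3 stuck-at-0 is consistent with every test.

n3 stuck-at-0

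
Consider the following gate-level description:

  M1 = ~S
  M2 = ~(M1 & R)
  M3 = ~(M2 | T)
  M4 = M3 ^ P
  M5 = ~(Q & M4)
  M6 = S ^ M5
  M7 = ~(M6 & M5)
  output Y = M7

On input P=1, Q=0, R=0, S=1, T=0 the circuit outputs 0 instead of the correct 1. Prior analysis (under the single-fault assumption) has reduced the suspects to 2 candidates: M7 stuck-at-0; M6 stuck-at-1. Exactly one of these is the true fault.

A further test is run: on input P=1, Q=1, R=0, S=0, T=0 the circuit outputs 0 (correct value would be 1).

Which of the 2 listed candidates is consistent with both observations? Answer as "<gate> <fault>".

Evaluate each candidate on input P=1, Q=1, R=0, S=0, T=0:
  M7 stuck-at-0: M1=1, M2=1, M3=0, M4=1, M5=0, M6=0, M7=0 [stuck-at-0] → 0 — matches
  M6 stuck-at-1: M1=1, M2=1, M3=0, M4=1, M5=0, M6=1 [stuck-at-1], M7=1 → 1 — eliminated
Only M7 stuck-at-0 reproduces the observed 0.

M7 stuck-at-0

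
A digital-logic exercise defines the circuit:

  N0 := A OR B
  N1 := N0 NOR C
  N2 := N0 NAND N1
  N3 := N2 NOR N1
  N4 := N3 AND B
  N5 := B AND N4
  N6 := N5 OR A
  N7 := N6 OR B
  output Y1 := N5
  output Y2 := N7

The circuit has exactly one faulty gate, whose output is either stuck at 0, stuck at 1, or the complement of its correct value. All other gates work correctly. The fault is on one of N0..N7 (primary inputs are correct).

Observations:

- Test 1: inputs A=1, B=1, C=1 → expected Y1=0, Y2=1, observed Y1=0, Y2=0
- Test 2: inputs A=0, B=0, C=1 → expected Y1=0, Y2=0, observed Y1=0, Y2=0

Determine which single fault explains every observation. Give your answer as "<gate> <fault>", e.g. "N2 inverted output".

Fault-free values for test 1 (A=1, B=1, C=1): N0=1, N1=0, N2=1, N3=0, N4=0, N5=0, N6=1, N7=1, giving Y1=0, Y2=1. Observed Y1=0, Y2=0.
Test 1: faults giving observed Y1=0, Y2=0 are {N7 stuck-at-0, N7 inverted output}.
Test 2 (A=0, B=0, C=1): fault-free N0=0, N1=0, N2=1, N3=0, N4=0, N5=0, N6=0, N7=0 → Y1=0, Y2=0; observed Y1=0, Y2=0. Eliminates N7 inverted output.
Only N7 stuck-at-0 is consistent with every test.

N7 stuck-at-0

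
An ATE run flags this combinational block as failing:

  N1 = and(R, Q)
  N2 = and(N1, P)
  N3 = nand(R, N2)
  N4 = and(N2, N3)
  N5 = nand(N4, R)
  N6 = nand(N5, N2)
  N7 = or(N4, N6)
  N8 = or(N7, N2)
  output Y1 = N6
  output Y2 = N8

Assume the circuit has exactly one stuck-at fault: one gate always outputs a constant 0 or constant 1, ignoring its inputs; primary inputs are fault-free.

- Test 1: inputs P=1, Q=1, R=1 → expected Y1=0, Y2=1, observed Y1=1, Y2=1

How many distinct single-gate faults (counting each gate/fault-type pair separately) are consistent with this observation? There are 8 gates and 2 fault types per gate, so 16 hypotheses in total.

Fault-free: N1=1, N2=1, N3=0, N4=0, N5=1, N6=0, N7=0, N8=1 → Y1=0, Y2=1. Observed Y1=1, Y2=1.
  N1: stuck-at-0 ✓; others ✗
  N2: stuck-at-0 ✓; others ✗
  N3: stuck-at-1 ✓; others ✗
  N4: stuck-at-1 ✓; others ✗
  N5: stuck-at-0 ✓; others ✗
  N6: stuck-at-1 ✓; others ✗
  N7: none of the 2 fault types match ✗
  N8: none of the 2 fault types match ✗
Consistent faults: {N1 stuck-at-0, N2 stuck-at-0, N3 stuck-at-1, N4 stuck-at-1, N5 stuck-at-0, N6 stuck-at-1} — 6 in all.

6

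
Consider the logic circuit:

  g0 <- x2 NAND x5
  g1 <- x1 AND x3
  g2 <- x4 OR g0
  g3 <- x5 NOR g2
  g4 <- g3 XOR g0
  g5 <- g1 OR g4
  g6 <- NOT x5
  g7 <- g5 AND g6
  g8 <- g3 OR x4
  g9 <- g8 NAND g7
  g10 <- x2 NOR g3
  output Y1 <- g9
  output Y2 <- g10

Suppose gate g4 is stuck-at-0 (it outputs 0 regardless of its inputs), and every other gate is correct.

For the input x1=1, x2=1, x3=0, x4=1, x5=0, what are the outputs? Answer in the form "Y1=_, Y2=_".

Propagate with g4 forced: g0=1, g1=0, g2=1, g3=0, g4=0 [stuck-at-0], g5=0, g6=1, g7=0, g8=1, g9=1, g10=0.
So the outputs are Y1=1, Y2=0. (Without the fault they would be Y1=0, Y2=0.)

Y1=1, Y2=0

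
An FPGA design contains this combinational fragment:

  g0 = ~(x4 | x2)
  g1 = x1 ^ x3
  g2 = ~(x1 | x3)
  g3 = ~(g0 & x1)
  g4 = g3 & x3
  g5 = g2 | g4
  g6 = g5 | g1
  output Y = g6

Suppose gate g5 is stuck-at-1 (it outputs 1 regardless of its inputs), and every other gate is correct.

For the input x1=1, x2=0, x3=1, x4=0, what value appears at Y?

Propagate with g5 forced: g0=1, g1=0, g2=0, g3=0, g4=0, g5=1 [stuck-at-1], g6=1.
So Y = 1. (Without the fault it would be 0.)

1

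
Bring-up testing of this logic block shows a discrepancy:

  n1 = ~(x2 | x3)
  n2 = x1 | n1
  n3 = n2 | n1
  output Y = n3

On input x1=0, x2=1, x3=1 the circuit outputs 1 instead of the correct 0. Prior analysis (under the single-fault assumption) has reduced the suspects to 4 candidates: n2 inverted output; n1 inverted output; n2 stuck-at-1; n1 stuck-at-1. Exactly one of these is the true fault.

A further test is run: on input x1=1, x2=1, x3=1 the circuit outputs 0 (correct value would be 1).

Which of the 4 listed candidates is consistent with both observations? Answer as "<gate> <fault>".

Evaluate each candidate on input x1=1, x2=1, x3=1:
  n2 inverted output: n1=0, n2=0 [inverted output], n3=0 → 0 — matches
  n1 inverted output: n1=1 [inverted output], n2=1, n3=1 → 1 — eliminated
  n2 stuck-at-1: n1=0, n2=1 [stuck-at-1], n3=1 → 1 — eliminated
  n1 stuck-at-1: n1=1 [stuck-at-1], n2=1, n3=1 → 1 — eliminated
Only n2 inverted output reproduces the observed 0.

n2 inverted output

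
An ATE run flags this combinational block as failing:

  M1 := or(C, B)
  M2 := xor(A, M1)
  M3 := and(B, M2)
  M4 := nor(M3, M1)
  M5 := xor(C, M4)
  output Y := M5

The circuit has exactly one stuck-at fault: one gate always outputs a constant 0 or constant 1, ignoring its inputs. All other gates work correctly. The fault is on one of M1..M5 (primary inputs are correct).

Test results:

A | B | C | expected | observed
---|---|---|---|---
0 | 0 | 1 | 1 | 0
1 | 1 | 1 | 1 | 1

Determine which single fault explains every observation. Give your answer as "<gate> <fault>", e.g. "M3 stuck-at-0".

M1 stuck-at-0

Fault-free values for test 1 (A=0, B=0, C=1): M1=1, M2=1, M3=0, M4=0, M5=1, giving Y=1. Observed 0.
Test 1: faults giving observed 0 are {M1 stuck-at-0, M4 stuck-at-1, M5 stuck-at-0}.
Test 2 (A=1, B=1, C=1): fault-free M1=1, M2=0, M3=0, M4=0, M5=1 → 1; observed 1. Eliminates M4 stuck-at-1, M5 stuck-at-0.
Only M1 stuck-at-0 is consistent with every test.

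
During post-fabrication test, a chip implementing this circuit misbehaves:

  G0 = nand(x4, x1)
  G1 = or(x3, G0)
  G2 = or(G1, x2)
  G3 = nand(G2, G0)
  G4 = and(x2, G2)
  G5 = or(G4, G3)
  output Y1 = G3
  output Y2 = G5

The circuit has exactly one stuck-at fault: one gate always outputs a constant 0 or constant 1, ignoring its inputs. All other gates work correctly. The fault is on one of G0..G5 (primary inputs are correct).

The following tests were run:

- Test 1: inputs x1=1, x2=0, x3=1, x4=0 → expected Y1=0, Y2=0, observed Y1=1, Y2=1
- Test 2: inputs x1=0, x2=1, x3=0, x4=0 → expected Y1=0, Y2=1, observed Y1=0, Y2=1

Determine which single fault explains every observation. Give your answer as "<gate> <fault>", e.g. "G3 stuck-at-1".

Fault-free values for test 1 (x1=1, x2=0, x3=1, x4=0): G0=1, G1=1, G2=1, G3=0, G4=0, G5=0, giving Y1=0, Y2=0. Observed Y1=1, Y2=1.
Test 1: faults giving observed Y1=1, Y2=1 are {G0 stuck-at-0, G1 stuck-at-0, G2 stuck-at-0, G3 stuck-at-1}.
Test 2 (x1=0, x2=1, x3=0, x4=0): fault-free G0=1, G1=1, G2=1, G3=0, G4=1, G5=1 → Y1=0, Y2=1; observed Y1=0, Y2=1. Eliminates G0 stuck-at-0, G2 stuck-at-0, G3 stuck-at-1.
Only G1 stuck-at-0 is consistent with every test.

G1 stuck-at-0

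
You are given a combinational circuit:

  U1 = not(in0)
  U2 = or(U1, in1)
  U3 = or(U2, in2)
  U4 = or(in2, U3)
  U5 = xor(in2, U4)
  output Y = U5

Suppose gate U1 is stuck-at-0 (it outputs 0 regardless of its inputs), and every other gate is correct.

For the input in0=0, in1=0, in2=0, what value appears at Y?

Propagate with U1 forced: U1=0 [stuck-at-0], U2=0, U3=0, U4=0, U5=0.
So Y = 0. (Without the fault it would be 1.)

0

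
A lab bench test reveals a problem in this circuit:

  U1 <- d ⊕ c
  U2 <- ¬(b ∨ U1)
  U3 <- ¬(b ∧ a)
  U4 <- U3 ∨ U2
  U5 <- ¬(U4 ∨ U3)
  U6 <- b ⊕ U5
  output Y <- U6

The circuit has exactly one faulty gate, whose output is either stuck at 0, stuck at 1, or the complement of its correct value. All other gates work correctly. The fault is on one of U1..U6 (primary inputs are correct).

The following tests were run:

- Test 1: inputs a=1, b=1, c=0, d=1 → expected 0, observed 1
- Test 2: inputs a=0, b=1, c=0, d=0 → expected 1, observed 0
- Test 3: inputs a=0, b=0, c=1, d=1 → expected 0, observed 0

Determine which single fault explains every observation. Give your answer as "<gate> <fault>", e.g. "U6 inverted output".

U3 inverted output

Fault-free values for test 1 (a=1, b=1, c=0, d=1): U1=1, U2=0, U3=0, U4=0, U5=1, U6=0, giving Y=0. Observed 1.
Test 1: faults giving observed 1 are {U2 stuck-at-1, U2 inverted output, U3 stuck-at-1, U3 inverted output, U4 stuck-at-1, U4 inverted output, U5 stuck-at-0, U5 inverted output, U6 stuck-at-1, U6 inverted output}.
Test 2 (a=0, b=1, c=0, d=0): fault-free U1=0, U2=0, U3=1, U4=1, U5=0, U6=1 → 1; observed 0. Eliminates U2 stuck-at-1, U2 inverted output, U3 stuck-at-1, U4 stuck-at-1, U4 inverted output, U5 stuck-at-0, U6 stuck-at-1.
Test 3 (a=0, b=0, c=1, d=1): fault-free U1=0, U2=1, U3=1, U4=1, U5=0, U6=0 → 0; observed 0. Eliminates U5 inverted output, U6 inverted output.
Only U3 inverted output is consistent with every test.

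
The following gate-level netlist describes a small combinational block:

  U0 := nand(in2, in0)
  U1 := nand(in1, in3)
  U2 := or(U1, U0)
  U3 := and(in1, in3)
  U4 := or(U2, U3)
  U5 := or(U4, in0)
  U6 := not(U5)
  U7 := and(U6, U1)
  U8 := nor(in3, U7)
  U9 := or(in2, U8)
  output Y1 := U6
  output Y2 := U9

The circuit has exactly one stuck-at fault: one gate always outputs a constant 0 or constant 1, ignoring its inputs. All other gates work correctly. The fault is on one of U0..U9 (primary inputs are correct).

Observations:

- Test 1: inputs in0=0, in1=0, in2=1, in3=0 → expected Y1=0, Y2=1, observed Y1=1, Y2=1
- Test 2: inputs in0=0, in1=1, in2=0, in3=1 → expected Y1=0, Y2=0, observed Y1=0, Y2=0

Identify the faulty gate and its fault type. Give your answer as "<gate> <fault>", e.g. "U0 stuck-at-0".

Fault-free values for test 1 (in0=0, in1=0, in2=1, in3=0): U0=1, U1=1, U2=1, U3=0, U4=1, U5=1, U6=0, U7=0, U8=1, U9=1, giving Y1=0, Y2=1. Observed Y1=1, Y2=1.
Test 1: faults giving observed Y1=1, Y2=1 are {U2 stuck-at-0, U4 stuck-at-0, U5 stuck-at-0, U6 stuck-at-1}.
Test 2 (in0=0, in1=1, in2=0, in3=1): fault-free U0=1, U1=0, U2=1, U3=1, U4=1, U5=1, U6=0, U7=0, U8=0, U9=0 → Y1=0, Y2=0; observed Y1=0, Y2=0. Eliminates U4 stuck-at-0, U5 stuck-at-0, U6 stuck-at-1.
Only U2 stuck-at-0 is consistent with every test.

U2 stuck-at-0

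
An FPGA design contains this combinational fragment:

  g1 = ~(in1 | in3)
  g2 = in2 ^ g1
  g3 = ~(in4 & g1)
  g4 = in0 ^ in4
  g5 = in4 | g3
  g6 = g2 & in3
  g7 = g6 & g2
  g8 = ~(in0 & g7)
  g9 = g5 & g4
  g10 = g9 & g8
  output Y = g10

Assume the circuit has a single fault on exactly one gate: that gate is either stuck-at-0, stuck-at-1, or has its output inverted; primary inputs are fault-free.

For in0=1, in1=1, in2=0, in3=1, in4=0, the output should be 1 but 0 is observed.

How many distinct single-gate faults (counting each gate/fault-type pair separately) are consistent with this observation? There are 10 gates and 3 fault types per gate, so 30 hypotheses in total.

18

Fault-free: g1=0, g2=0, g3=1, g4=1, g5=1, g6=0, g7=0, g8=1, g9=1, g10=1 → 1. Observed 0.
  g1: stuck-at-1, inverted output ✓; others ✗
  g2: stuck-at-1, inverted output ✓; others ✗
  g3: stuck-at-0, inverted output ✓; others ✗
  g4: stuck-at-0, inverted output ✓; others ✗
  g5: stuck-at-0, inverted output ✓; others ✗
  g6: none of the 3 fault types match ✗
  g7: stuck-at-1, inverted output ✓; others ✗
  g8: stuck-at-0, inverted output ✓; others ✗
  g9: stuck-at-0, inverted output ✓; others ✗
  g10: stuck-at-0, inverted output ✓; others ✗
Consistent faults: {g1 stuck-at-1, g1 inverted output, g2 stuck-at-1, g2 inverted output, g3 stuck-at-0, g3 inverted output, g4 stuck-at-0, g4 inverted output, g5 stuck-at-0, g5 inverted output, g7 stuck-at-1, g7 inverted output, g8 stuck-at-0, g8 inverted output, g9 stuck-at-0, g9 inverted output, g10 stuck-at-0, g10 inverted output} — 18 in all.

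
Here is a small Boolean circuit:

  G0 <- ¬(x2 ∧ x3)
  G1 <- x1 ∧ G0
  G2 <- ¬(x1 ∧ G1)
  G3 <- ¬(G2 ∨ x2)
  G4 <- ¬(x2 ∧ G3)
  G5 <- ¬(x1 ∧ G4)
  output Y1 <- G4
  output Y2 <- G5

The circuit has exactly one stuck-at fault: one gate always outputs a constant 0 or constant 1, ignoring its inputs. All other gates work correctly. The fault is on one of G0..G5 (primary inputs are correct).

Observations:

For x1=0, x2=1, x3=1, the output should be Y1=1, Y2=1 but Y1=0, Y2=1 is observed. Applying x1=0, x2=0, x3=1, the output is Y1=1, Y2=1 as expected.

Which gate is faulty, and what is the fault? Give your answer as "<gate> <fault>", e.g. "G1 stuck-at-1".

Fault-free values for test 1 (x1=0, x2=1, x3=1): G0=0, G1=0, G2=1, G3=0, G4=1, G5=1, giving Y1=1, Y2=1. Observed Y1=0, Y2=1.
Test 1: faults giving observed Y1=0, Y2=1 are {G3 stuck-at-1, G4 stuck-at-0}.
Test 2 (x1=0, x2=0, x3=1): fault-free G0=1, G1=0, G2=1, G3=0, G4=1, G5=1 → Y1=1, Y2=1; observed Y1=1, Y2=1. Eliminates G4 stuck-at-0.
Only G3 stuck-at-1 is consistent with every test.

G3 stuck-at-1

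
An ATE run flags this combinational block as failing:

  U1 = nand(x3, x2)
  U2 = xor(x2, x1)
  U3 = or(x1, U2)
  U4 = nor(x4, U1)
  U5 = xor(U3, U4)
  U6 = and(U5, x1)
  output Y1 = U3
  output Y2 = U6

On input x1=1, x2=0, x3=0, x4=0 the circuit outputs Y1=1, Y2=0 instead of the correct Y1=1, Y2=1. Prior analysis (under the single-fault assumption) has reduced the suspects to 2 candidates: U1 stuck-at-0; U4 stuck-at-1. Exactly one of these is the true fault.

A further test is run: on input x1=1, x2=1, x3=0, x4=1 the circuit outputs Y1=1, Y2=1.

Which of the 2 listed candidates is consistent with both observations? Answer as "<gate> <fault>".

U1 stuck-at-0

Evaluate each candidate on input x1=1, x2=1, x3=0, x4=1:
  U1 stuck-at-0: U1=0 [stuck-at-0], U2=0, U3=1, U4=0, U5=1, U6=1 → Y1=1, Y2=1 — matches
  U4 stuck-at-1: U1=1, U2=0, U3=1, U4=1 [stuck-at-1], U5=0, U6=0 → Y1=1, Y2=0 — eliminated
Only U1 stuck-at-0 reproduces the observed Y1=1, Y2=1.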